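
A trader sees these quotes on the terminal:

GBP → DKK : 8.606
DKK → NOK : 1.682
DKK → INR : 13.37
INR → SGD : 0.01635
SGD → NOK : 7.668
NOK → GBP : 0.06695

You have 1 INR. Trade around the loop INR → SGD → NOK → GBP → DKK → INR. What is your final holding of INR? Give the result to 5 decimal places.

1 INR × 0.01635 = 0.01635 SGD
0.01635 SGD × 7.668 = 0.1253718 NOK
0.1253718 NOK × 0.06695 = 0.00839364201 GBP
0.00839364201 GBP × 8.606 = 0.07223568313806 DKK
0.07223568313806 DKK × 13.37 = 0.9657910835558622 INR

0.96579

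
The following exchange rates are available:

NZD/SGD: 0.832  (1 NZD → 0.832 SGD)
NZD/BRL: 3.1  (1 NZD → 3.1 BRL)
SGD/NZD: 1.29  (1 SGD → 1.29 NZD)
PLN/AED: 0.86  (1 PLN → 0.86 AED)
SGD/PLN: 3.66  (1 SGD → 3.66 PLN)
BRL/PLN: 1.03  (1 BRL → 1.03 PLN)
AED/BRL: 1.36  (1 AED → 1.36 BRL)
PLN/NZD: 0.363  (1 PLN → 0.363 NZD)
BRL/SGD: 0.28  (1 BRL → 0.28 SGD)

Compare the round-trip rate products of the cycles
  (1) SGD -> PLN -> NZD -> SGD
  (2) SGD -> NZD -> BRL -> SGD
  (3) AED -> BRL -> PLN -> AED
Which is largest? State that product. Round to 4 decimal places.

(1) 3.66 × 0.363 × 0.832 = 1.10538
(2) 1.29 × 3.1 × 0.28 = 1.11972
(3) 1.36 × 1.03 × 0.86 = 1.20469
Highest is cycle (3) at 1.2047 (>1, arbitrage).

1.2047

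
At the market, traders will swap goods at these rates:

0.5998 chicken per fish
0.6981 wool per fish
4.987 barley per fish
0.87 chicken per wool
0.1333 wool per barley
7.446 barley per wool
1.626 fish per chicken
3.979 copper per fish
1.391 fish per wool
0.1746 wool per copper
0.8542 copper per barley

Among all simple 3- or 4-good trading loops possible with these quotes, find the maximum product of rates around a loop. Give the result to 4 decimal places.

1.1105

copper→wool→barley→copper: 0.1746 × 7.446 × 0.8542 = 1.11052
fish→barley→copper→wool→fish: 4.987 × 0.8542 × 0.1746 × 1.391 = 1.03459
fish→wool→chicken→fish: 0.6981 × 0.87 × 1.626 = 0.98755
fish→copper→wool→chicken→fish: 3.979 × 0.1746 × 0.87 × 1.626 = 0.98278
fish→copper→wool→fish: 3.979 × 0.1746 × 1.391 = 0.96637
fish→barley→wool→chicken→fish: 4.987 × 0.1333 × 0.87 × 1.626 = 0.94039
fish→barley→wool→fish: 4.987 × 0.1333 × 1.391 = 0.92469
Maximum is copper→wool→barley→copper at 1.1105; arbitrage exists.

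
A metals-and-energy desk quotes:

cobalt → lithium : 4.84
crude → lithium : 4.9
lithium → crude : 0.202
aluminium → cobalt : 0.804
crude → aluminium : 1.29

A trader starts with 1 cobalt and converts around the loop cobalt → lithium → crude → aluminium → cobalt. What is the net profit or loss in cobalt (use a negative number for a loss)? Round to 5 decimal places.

1 cobalt × 4.84 = 4.84 lithium
4.84 lithium × 0.202 = 0.97768 crude
0.97768 crude × 1.29 = 1.2612072 aluminium
1.2612072 aluminium × 0.804 = 1.0140105888 cobalt
Net change: 1.0140105888 − 1 = 0.0140105888 cobalt

0.01401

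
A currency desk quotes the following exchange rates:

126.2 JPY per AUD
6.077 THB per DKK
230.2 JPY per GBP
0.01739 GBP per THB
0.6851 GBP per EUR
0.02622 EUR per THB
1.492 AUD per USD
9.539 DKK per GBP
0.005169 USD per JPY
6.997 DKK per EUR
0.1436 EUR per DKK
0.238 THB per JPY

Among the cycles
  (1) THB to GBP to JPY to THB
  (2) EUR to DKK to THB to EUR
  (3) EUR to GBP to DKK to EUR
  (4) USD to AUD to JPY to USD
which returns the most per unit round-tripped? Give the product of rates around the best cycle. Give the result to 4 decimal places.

(1) 0.01739 × 230.2 × 0.238 = 0.95276
(2) 6.997 × 6.077 × 0.02622 = 1.11489
(3) 0.6851 × 9.539 × 0.1436 = 0.93845
(4) 1.492 × 126.2 × 0.005169 = 0.97327
Highest is cycle (2) at 1.1149 (>1, arbitrage).

1.1149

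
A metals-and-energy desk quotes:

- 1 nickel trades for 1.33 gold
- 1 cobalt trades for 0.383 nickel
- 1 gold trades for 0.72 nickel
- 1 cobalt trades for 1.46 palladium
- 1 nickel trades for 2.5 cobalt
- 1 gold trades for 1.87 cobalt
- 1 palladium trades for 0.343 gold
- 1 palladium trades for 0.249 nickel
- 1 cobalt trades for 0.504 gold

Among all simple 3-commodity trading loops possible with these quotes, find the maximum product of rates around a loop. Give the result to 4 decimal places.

0.9526

nickel→gold→cobalt→nickel: 1.33 × 1.87 × 0.383 = 0.95256
gold→cobalt→palladium→gold: 1.87 × 1.46 × 0.343 = 0.93646
nickel→cobalt→palladium→nickel: 2.5 × 1.46 × 0.249 = 0.90885
nickel→cobalt→gold→nickel: 2.5 × 0.504 × 0.72 = 0.90720
Maximum is nickel→gold→cobalt→nickel at 0.9526; no arbitrage — every cycle loses value.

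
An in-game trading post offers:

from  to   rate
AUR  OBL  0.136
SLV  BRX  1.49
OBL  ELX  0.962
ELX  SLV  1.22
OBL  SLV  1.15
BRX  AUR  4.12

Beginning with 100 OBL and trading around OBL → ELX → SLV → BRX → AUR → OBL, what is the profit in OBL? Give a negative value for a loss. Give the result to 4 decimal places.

-2.0155

100 OBL × 0.962 = 96.2 ELX
96.2 ELX × 1.22 = 117.364 SLV
117.364 SLV × 1.49 = 174.87236 BRX
174.87236 BRX × 4.12 = 720.4741232 AUR
720.4741232 AUR × 0.136 = 97.9844807552 OBL
Net change: 97.9844807552 − 100 = -2.0155192448 OBL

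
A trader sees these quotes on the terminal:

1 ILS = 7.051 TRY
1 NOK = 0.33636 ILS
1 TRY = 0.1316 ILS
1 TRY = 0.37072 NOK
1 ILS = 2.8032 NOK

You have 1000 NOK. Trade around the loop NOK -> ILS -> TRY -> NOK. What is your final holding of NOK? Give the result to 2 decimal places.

1000 NOK × 0.33636 = 336.36 ILS
336.36 ILS × 7.051 = 2371.67436 TRY
2371.67436 TRY × 0.37072 = 879.2271187392 NOK

879.23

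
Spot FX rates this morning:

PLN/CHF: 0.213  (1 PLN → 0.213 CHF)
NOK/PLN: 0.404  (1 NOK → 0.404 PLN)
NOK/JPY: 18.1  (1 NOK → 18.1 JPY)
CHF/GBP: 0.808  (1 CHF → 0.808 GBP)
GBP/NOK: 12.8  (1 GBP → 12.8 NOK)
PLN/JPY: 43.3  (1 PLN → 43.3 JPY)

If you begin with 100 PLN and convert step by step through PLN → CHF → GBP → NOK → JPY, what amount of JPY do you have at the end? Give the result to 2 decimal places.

3987.31

100 PLN × 0.213 = 21.3 CHF
21.3 CHF × 0.808 = 17.2104 GBP
17.2104 GBP × 12.8 = 220.29312 NOK
220.29312 NOK × 18.1 = 3987.305472 JPY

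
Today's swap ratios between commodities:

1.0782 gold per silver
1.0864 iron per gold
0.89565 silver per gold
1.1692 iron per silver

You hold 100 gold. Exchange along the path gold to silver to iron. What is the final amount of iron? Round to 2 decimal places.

104.72

100 gold × 0.89565 = 89.565 silver
89.565 silver × 1.1692 = 104.719398 iron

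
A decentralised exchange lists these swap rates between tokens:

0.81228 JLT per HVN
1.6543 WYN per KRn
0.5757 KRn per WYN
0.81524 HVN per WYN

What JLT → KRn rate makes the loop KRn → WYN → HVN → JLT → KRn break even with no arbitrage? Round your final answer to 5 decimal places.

Known legs of the cycle: 1.6543 × 0.81524 × 0.81228 = 1.09548266641296
For no arbitrage the full-cycle product must be 1, so the missing rate is 1 / 1.09548266641296 ≈ 0.9128396.

0.91284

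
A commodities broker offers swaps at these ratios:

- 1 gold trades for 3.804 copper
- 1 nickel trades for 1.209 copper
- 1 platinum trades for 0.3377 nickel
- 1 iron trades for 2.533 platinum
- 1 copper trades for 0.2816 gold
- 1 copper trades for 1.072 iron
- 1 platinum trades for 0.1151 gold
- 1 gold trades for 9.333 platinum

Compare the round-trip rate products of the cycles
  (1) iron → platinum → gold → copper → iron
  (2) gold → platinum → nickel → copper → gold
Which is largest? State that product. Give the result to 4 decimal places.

1.1889

(1) 2.533 × 0.1151 × 3.804 × 1.072 = 1.18890
(2) 9.333 × 0.3377 × 1.209 × 0.2816 = 1.07303
Highest is cycle (1) at 1.1889 (>1, arbitrage).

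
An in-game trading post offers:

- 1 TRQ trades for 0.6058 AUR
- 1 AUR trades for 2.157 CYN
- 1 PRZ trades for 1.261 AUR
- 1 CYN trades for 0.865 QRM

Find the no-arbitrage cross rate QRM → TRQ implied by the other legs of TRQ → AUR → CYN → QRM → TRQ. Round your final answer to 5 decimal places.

Known legs of the cycle: 0.6058 × 2.157 × 0.865 = 1.130304669
For no arbitrage the full-cycle product must be 1, so the missing rate is 1 / 1.130304669 ≈ 0.8847172.

0.88472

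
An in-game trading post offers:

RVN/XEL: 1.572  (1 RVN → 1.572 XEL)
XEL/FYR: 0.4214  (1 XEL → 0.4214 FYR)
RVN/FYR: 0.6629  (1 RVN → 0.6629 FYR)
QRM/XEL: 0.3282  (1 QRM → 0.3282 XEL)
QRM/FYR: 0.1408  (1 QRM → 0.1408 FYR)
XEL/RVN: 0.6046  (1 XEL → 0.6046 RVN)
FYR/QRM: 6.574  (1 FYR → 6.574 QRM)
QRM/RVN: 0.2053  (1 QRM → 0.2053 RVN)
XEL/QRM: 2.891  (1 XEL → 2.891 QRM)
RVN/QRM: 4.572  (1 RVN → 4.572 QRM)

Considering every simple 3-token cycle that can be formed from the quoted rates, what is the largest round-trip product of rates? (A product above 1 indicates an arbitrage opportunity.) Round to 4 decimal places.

0.9330

RVN→XEL→QRM→RVN: 1.572 × 2.891 × 0.2053 = 0.93302
XEL→FYR→QRM→XEL: 0.4214 × 6.574 × 0.3282 = 0.90921
RVN→QRM→XEL→RVN: 4.572 × 0.3282 × 0.6046 = 0.90722
RVN→FYR→QRM→RVN: 0.6629 × 6.574 × 0.2053 = 0.89468
Maximum is RVN→XEL→QRM→RVN at 0.9330; no arbitrage — every cycle loses value.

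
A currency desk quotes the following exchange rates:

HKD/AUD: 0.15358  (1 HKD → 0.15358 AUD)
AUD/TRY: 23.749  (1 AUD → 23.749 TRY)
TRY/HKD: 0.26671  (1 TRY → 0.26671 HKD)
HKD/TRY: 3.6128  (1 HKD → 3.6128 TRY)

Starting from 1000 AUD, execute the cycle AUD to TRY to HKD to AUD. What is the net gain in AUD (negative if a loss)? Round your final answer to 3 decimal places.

1000 AUD × 23.749 = 23749 TRY
23749 TRY × 0.26671 = 6334.09579 HKD
6334.09579 HKD × 0.15358 = 972.7904314282 AUD
Net change: 972.7904314282 − 1000 = -27.2095685718 AUD

-27.210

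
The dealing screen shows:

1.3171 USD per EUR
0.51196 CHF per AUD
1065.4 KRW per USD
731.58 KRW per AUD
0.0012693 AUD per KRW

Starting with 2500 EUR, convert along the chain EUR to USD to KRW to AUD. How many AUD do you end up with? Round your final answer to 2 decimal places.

4452.83

2500 EUR × 1.3171 = 3292.75 USD
3292.75 USD × 1065.4 = 3508095.85 KRW
3508095.85 KRW × 0.0012693 = 4452.826062405 AUD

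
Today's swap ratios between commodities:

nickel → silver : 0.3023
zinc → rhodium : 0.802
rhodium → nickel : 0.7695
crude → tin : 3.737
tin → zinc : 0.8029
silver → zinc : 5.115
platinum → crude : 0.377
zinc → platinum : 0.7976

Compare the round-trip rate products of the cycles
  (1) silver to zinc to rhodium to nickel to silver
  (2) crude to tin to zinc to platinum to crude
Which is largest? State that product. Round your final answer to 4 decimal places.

0.9543

(1) 5.115 × 0.802 × 0.7695 × 0.3023 = 0.95426
(2) 3.737 × 0.8029 × 0.7976 × 0.377 = 0.90222
Highest is cycle (1) at 0.9543 (≤1, no arbitrage).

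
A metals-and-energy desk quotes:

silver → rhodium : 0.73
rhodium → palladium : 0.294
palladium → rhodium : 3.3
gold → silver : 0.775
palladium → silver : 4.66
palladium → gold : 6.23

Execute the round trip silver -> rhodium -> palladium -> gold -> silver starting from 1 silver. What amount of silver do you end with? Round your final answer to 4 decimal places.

1 silver × 0.73 = 0.73 rhodium
0.73 rhodium × 0.294 = 0.21462 palladium
0.21462 palladium × 6.23 = 1.3370826 gold
1.3370826 gold × 0.775 = 1.036239015 silver

1.0362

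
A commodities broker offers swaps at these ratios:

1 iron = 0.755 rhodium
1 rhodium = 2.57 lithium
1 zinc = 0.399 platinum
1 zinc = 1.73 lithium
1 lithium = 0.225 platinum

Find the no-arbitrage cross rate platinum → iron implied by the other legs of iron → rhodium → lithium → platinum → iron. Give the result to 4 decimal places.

Known legs of the cycle: 0.755 × 2.57 × 0.225 = 0.43657875
For no arbitrage the full-cycle product must be 1, so the missing rate is 1 / 0.43657875 ≈ 2.290538.

2.2905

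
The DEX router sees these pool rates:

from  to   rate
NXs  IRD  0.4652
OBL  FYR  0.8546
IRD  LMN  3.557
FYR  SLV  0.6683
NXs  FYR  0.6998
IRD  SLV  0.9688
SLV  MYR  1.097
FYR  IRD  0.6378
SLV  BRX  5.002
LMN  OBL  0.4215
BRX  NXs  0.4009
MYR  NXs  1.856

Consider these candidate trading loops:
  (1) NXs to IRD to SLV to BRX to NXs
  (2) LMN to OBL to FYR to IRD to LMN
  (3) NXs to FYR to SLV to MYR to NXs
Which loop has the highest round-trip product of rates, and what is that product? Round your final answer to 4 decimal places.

(1) 0.4652 × 0.9688 × 5.002 × 0.4009 = 0.90376
(2) 0.4215 × 0.8546 × 0.6378 × 3.557 = 0.81720
(3) 0.6998 × 0.6683 × 1.097 × 1.856 = 0.95220
Highest is cycle (3) at 0.9522 (≤1, no arbitrage).

0.9522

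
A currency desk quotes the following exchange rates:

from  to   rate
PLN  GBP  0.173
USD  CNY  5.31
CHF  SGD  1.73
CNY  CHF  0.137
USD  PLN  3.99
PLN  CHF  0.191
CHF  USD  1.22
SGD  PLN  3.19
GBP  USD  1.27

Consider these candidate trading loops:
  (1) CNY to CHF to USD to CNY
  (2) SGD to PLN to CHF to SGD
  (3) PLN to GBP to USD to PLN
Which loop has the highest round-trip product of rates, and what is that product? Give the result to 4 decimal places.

1.0541

(1) 0.137 × 1.22 × 5.31 = 0.88751
(2) 3.19 × 0.191 × 1.73 = 1.05407
(3) 0.173 × 1.27 × 3.99 = 0.87664
Highest is cycle (2) at 1.0541 (>1, arbitrage).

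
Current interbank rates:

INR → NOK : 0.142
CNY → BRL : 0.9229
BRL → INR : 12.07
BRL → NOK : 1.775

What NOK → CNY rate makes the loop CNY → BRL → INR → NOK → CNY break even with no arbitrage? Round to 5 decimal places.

0.63219

Known legs of the cycle: 0.9229 × 12.07 × 0.142 = 1.581795226
For no arbitrage the full-cycle product must be 1, so the missing rate is 1 / 1.581795226 ≈ 0.6321931.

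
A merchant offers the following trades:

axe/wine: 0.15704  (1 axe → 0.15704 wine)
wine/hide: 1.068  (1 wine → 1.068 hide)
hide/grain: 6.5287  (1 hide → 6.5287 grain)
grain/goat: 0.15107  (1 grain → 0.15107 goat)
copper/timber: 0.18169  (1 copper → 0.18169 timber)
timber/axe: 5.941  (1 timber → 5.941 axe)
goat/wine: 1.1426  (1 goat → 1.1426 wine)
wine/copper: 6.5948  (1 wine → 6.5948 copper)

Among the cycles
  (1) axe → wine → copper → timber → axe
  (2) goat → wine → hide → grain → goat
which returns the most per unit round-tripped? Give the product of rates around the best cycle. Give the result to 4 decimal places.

1.2036

(1) 0.15704 × 6.5948 × 0.18169 × 5.941 = 1.11790
(2) 1.1426 × 1.068 × 6.5287 × 0.15107 = 1.20357
Highest is cycle (2) at 1.2036 (>1, arbitrage).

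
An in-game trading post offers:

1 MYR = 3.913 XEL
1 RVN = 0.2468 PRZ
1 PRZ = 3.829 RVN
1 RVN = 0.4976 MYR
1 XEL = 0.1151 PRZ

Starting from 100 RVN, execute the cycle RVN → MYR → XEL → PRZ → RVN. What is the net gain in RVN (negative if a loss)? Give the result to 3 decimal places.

-14.187

100 RVN × 0.4976 = 49.76 MYR
49.76 MYR × 3.913 = 194.71088 XEL
194.71088 XEL × 0.1151 = 22.411222288 PRZ
22.411222288 PRZ × 3.829 = 85.812570140752 RVN
Net change: 85.812570140752 − 100 = -14.187429859248 RVN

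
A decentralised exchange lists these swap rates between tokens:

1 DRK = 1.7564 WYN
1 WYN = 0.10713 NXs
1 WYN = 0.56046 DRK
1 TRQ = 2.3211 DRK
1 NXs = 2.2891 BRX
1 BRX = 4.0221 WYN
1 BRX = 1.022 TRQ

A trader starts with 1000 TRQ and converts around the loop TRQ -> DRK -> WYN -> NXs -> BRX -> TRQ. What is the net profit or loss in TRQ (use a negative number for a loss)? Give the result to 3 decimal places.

1000 TRQ × 2.3211 = 2321.1 DRK
2321.1 DRK × 1.7564 = 4076.78004 WYN
4076.78004 WYN × 0.10713 = 436.7454456852 NXs
436.7454456852 NXs × 2.2891 = 999.75399971799132 BRX
999.75399971799132 BRX × 1.022 = 1021.74858771178712904 TRQ
Net change: 1021.74858771178712904 − 1000 = 21.74858771178712904 TRQ

21.749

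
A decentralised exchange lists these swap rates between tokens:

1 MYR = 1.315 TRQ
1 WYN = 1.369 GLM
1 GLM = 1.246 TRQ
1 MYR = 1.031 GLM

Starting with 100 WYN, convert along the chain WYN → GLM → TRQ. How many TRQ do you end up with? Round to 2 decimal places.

100 WYN × 1.369 = 136.9 GLM
136.9 GLM × 1.246 = 170.5774 TRQ

170.58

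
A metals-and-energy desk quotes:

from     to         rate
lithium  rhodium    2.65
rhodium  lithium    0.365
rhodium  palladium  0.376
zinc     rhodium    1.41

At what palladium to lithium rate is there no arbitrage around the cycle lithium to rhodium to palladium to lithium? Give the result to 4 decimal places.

Known legs of the cycle: 2.65 × 0.376 = 0.9964
For no arbitrage the full-cycle product must be 1, so the missing rate is 1 / 0.9964 ≈ 1.003613.

1.0036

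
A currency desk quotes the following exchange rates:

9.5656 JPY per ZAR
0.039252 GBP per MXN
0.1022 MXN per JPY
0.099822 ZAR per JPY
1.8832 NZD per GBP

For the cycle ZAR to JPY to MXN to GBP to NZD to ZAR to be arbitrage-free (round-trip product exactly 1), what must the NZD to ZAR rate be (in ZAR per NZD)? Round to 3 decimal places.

13.838

Known legs of the cycle: 9.5656 × 0.1022 × 0.039252 × 1.8832 = 0.072263891924302848
For no arbitrage the full-cycle product must be 1, so the missing rate is 1 / 0.072263891924302848 ≈ 13.83817.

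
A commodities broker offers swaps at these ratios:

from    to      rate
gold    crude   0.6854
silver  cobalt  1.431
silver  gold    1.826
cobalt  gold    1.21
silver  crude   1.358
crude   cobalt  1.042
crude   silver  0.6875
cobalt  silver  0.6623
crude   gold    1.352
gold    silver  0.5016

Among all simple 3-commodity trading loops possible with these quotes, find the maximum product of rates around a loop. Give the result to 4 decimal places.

0.9372

crude→cobalt→silver→crude: 1.042 × 0.6623 × 1.358 = 0.93718
crude→gold→silver→crude: 1.352 × 0.5016 × 1.358 = 0.92095
silver→cobalt→gold→silver: 1.431 × 1.21 × 0.5016 = 0.86853
crude→cobalt→gold→crude: 1.042 × 1.21 × 0.6854 = 0.86417
crude→silver→gold→crude: 0.6875 × 1.826 × 0.6854 = 0.86043
Maximum is crude→cobalt→silver→crude at 0.9372; no arbitrage — every cycle loses value.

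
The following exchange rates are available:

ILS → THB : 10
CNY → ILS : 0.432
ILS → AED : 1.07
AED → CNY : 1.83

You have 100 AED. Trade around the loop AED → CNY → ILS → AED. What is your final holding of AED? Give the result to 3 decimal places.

84.590

100 AED × 1.83 = 183 CNY
183 CNY × 0.432 = 79.056 ILS
79.056 ILS × 1.07 = 84.58992 AED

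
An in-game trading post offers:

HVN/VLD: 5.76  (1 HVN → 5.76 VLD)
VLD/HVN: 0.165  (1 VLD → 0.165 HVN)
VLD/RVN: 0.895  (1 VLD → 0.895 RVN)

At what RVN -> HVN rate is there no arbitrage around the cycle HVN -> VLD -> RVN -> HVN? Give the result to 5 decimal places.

0.19398

Known legs of the cycle: 5.76 × 0.895 = 5.1552
For no arbitrage the full-cycle product must be 1, so the missing rate is 1 / 5.1552 ≈ 0.1939789.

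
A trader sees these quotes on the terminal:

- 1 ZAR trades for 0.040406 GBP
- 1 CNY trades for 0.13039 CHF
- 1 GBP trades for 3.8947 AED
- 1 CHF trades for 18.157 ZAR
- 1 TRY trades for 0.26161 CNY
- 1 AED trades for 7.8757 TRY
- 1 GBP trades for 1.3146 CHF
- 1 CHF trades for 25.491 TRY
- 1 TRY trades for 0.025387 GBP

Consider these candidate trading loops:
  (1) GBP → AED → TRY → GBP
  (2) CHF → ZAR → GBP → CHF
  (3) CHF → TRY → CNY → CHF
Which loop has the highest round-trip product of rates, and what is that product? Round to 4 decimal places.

0.9645

(1) 3.8947 × 7.8757 × 0.025387 = 0.77871
(2) 18.157 × 0.040406 × 1.3146 = 0.96446
(3) 25.491 × 0.26161 × 0.13039 = 0.86953
Highest is cycle (2) at 0.9645 (≤1, no arbitrage).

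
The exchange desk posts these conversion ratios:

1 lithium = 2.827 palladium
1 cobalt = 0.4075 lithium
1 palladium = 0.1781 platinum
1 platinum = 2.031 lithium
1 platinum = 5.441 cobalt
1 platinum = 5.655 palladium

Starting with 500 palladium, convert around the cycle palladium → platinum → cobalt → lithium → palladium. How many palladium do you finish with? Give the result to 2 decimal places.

500 palladium × 0.1781 = 89.05 platinum
89.05 platinum × 5.441 = 484.52105 cobalt
484.52105 cobalt × 0.4075 = 197.442327875 lithium
197.442327875 lithium × 2.827 = 558.169460902625 palladium

558.17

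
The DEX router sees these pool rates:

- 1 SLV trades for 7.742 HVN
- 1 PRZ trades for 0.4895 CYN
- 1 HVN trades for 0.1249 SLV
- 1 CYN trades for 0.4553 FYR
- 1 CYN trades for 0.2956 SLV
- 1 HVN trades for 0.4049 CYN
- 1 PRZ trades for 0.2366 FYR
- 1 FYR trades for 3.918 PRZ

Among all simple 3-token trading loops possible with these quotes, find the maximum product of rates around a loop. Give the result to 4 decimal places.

0.9266

CYN→SLV→HVN→CYN: 0.2956 × 7.742 × 0.4049 = 0.92663
FYR→PRZ→CYN→FYR: 3.918 × 0.4895 × 0.4553 = 0.87320
Maximum is CYN→SLV→HVN→CYN at 0.9266; no arbitrage — every cycle loses value.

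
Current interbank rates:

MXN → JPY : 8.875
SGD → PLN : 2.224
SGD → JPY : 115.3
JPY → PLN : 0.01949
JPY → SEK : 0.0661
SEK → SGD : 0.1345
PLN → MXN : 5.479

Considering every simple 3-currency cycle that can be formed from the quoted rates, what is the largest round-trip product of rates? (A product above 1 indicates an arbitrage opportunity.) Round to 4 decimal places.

SGD→JPY→SEK→SGD: 115.3 × 0.0661 × 0.1345 = 1.02507
JPY→PLN→MXN→JPY: 0.01949 × 5.479 × 8.875 = 0.94772
Maximum is SGD→JPY→SEK→SGD at 1.0251; arbitrage exists.

1.0251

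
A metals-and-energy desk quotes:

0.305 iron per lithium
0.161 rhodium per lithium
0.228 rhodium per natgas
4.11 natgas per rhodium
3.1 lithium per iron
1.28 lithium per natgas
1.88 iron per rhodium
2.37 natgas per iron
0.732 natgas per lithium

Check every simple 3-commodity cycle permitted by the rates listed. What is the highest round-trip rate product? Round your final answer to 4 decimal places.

1.0159

iron→natgas→rhodium→iron: 2.37 × 0.228 × 1.88 = 1.01588
iron→lithium→rhodium→iron: 3.1 × 0.161 × 1.88 = 0.93831
iron→natgas→lithium→iron: 2.37 × 1.28 × 0.305 = 0.92525
lithium→rhodium→natgas→lithium: 0.161 × 4.11 × 1.28 = 0.84699
Maximum is iron→natgas→rhodium→iron at 1.0159; arbitrage exists.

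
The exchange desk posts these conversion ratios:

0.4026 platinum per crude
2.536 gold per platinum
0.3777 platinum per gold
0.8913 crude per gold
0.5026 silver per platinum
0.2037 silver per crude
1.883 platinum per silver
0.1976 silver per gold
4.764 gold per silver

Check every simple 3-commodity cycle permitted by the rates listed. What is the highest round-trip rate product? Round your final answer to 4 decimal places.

0.9436

silver→platinum→gold→silver: 1.883 × 2.536 × 0.1976 = 0.94360
gold→crude→platinum→gold: 0.8913 × 0.4026 × 2.536 = 0.91001
silver→gold→platinum→silver: 4.764 × 0.3777 × 0.5026 = 0.90436
silver→gold→crude→silver: 4.764 × 0.8913 × 0.2037 = 0.86494
Maximum is silver→platinum→gold→silver at 0.9436; no arbitrage — every cycle loses value.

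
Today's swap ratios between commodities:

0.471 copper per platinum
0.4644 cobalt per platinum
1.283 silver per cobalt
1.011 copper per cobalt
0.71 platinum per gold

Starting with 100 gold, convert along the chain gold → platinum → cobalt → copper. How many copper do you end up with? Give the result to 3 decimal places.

100 gold × 0.71 = 71 platinum
71 platinum × 0.4644 = 32.9724 cobalt
32.9724 cobalt × 1.011 = 33.3350964 copper

33.335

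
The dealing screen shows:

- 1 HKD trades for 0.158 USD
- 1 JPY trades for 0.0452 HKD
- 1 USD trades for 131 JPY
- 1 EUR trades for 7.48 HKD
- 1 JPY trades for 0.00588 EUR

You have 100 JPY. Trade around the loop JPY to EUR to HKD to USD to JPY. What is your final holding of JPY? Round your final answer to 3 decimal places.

91.035

100 JPY × 0.00588 = 0.588 EUR
0.588 EUR × 7.48 = 4.39824 HKD
4.39824 HKD × 0.158 = 0.69492192 USD
0.69492192 USD × 131 = 91.03477152 JPY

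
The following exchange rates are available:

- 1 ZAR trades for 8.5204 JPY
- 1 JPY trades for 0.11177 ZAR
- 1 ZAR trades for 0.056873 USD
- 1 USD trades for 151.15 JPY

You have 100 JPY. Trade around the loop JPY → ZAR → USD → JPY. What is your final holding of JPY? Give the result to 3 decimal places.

100 JPY × 0.11177 = 11.177 ZAR
11.177 ZAR × 0.056873 = 0.635669521 USD
0.635669521 USD × 151.15 = 96.08144809915 JPY

96.081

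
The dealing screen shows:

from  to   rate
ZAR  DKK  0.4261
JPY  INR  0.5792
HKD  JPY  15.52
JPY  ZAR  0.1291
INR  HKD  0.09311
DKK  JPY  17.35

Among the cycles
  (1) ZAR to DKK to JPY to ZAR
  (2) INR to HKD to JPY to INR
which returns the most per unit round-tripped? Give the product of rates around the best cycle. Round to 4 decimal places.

0.9544

(1) 0.4261 × 17.35 × 0.1291 = 0.95441
(2) 0.09311 × 15.52 × 0.5792 = 0.83698
Highest is cycle (1) at 0.9544 (≤1, no arbitrage).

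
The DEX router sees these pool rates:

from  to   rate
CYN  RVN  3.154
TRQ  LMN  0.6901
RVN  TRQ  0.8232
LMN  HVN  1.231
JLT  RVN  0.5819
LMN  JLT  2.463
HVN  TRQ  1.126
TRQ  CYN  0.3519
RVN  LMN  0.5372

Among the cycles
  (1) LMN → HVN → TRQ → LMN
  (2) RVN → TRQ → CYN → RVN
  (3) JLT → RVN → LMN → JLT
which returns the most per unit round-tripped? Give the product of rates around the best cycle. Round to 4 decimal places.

0.9566

(1) 1.231 × 1.126 × 0.6901 = 0.95655
(2) 0.8232 × 0.3519 × 3.154 = 0.91366
(3) 0.5819 × 0.5372 × 2.463 = 0.76993
Highest is cycle (1) at 0.9566 (≤1, no arbitrage).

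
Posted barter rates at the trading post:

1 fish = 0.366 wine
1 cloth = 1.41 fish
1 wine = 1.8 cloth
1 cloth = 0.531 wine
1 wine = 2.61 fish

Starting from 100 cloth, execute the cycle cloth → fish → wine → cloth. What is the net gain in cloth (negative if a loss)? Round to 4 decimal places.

100 cloth × 1.41 = 141 fish
141 fish × 0.366 = 51.606 wine
51.606 wine × 1.8 = 92.8908 cloth
Net change: 92.8908 − 100 = -7.1092 cloth

-7.1092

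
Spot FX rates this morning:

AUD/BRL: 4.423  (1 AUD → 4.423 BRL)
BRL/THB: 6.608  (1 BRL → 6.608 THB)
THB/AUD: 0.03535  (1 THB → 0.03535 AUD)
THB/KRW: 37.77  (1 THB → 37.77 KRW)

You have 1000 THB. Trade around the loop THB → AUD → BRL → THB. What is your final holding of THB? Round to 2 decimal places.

1000 THB × 0.03535 = 35.35 AUD
35.35 AUD × 4.423 = 156.35305 BRL
156.35305 BRL × 6.608 = 1033.1809544 THB

1033.18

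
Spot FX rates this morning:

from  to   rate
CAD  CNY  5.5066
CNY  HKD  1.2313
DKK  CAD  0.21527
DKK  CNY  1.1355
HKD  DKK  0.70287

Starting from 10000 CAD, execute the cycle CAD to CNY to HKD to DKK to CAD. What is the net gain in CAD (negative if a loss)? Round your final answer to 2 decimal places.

10000 CAD × 5.5066 = 55066 CNY
55066 CNY × 1.2313 = 67802.7658 HKD
67802.7658 HKD × 0.70287 = 47656.529997846 DKK
47656.529997846 DKK × 0.21527 = 10259.02121263630842 CAD
Net change: 10259.02121263630842 − 10000 = 259.02121263630842 CAD

259.02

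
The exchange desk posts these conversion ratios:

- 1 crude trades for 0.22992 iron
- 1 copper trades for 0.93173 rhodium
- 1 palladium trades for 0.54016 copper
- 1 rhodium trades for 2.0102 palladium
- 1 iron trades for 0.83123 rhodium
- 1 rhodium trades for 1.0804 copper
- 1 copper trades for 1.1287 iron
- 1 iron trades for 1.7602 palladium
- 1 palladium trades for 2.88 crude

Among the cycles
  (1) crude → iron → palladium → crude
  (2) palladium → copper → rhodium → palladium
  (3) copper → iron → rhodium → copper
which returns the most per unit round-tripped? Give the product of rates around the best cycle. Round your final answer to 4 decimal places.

1.1656

(1) 0.22992 × 1.7602 × 2.88 = 1.16555
(2) 0.54016 × 0.93173 × 2.0102 = 1.01170
(3) 1.1287 × 0.83123 × 1.0804 = 1.01364
Highest is cycle (1) at 1.1656 (>1, arbitrage).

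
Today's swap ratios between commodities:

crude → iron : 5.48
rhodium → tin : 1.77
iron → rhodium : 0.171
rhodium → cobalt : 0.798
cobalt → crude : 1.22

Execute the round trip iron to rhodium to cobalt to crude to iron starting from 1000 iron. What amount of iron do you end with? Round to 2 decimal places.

1000 iron × 0.171 = 171 rhodium
171 rhodium × 0.798 = 136.458 cobalt
136.458 cobalt × 1.22 = 166.47876 crude
166.47876 crude × 5.48 = 912.3036048 iron

912.30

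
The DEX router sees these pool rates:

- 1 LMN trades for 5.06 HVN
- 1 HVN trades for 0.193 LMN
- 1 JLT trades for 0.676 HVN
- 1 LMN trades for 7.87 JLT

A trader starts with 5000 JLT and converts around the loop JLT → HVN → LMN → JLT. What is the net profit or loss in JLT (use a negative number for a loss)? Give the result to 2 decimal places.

5000 JLT × 0.676 = 3380 HVN
3380 HVN × 0.193 = 652.34 LMN
652.34 LMN × 7.87 = 5133.9158 JLT
Net change: 5133.9158 − 5000 = 133.9158 JLT

133.92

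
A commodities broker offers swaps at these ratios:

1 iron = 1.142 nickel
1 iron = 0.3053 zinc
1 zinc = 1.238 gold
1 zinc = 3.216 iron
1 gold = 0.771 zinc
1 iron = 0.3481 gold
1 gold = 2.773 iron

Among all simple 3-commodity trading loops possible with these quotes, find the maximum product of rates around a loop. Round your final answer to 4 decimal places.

iron→zinc→gold→iron: 0.3053 × 1.238 × 2.773 = 1.04809
iron→gold→zinc→iron: 0.3481 × 0.771 × 3.216 = 0.86313
Maximum is iron→zinc→gold→iron at 1.0481; arbitrage exists.

1.0481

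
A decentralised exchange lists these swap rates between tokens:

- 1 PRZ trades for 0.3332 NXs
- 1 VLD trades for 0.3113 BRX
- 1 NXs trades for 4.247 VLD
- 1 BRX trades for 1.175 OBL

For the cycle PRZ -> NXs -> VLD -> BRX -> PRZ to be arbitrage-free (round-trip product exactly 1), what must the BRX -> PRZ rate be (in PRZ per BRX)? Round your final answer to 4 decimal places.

2.2700

Known legs of the cycle: 0.3332 × 4.247 × 0.3113 = 0.44052075452
For no arbitrage the full-cycle product must be 1, so the missing rate is 1 / 0.44052075452 ≈ 2.270041.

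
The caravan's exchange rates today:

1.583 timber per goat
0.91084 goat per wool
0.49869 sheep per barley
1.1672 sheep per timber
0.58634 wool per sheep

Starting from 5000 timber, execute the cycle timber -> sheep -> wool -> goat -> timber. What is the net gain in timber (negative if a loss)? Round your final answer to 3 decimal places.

-66.129

5000 timber × 1.1672 = 5836 sheep
5836 sheep × 0.58634 = 3421.88024 wool
3421.88024 wool × 0.91084 = 3116.7853978016 goat
3116.7853978016 goat × 1.583 = 4933.8712847199328 timber
Net change: 4933.8712847199328 − 5000 = -66.1287152800672 timber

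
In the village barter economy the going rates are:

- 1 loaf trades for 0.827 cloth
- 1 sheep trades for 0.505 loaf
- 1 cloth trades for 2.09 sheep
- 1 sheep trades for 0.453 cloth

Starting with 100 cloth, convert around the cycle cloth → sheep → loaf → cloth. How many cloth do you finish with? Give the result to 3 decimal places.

87.286

100 cloth × 2.09 = 209 sheep
209 sheep × 0.505 = 105.545 loaf
105.545 loaf × 0.827 = 87.285715 cloth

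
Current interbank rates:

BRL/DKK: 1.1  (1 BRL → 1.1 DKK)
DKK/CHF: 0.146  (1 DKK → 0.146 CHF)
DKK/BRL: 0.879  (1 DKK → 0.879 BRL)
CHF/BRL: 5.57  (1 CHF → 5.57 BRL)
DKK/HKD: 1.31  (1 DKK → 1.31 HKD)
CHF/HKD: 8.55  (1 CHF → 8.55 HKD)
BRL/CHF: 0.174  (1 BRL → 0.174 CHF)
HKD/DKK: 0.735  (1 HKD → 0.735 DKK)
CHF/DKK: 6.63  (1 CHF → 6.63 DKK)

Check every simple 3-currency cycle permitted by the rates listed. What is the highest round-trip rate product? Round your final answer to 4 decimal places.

1.0140

CHF→DKK→BRL→CHF: 6.63 × 0.879 × 0.174 = 1.01403
CHF→HKD→DKK→CHF: 8.55 × 0.735 × 0.146 = 0.91750
CHF→BRL→DKK→CHF: 5.57 × 1.1 × 0.146 = 0.89454
Maximum is CHF→DKK→BRL→CHF at 1.0140; arbitrage exists.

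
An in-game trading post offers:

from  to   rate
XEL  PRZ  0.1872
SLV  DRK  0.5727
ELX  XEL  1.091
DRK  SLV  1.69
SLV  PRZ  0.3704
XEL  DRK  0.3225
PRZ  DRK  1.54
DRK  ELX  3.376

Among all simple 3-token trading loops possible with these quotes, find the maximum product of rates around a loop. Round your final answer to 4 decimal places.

1.1878

ELX→XEL→DRK→ELX: 1.091 × 0.3225 × 3.376 = 1.18784
SLV→PRZ→DRK→SLV: 0.3704 × 1.54 × 1.69 = 0.96400
Maximum is ELX→XEL→DRK→ELX at 1.1878; arbitrage exists.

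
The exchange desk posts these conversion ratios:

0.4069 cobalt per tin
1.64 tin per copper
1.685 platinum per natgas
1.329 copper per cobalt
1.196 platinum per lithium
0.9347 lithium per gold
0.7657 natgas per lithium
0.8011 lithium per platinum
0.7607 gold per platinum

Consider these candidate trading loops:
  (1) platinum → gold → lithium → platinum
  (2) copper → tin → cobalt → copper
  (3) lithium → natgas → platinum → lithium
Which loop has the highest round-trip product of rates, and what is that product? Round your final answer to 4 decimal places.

(1) 0.7607 × 0.9347 × 1.196 = 0.85039
(2) 1.64 × 0.4069 × 1.329 = 0.88686
(3) 0.7657 × 1.685 × 0.8011 = 1.03358
Highest is cycle (3) at 1.0336 (>1, arbitrage).

1.0336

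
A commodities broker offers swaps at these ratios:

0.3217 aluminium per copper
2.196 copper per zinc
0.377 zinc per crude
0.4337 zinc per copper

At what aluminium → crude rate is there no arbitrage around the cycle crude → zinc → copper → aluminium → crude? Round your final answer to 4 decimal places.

3.7547

Known legs of the cycle: 0.377 × 2.196 × 0.3217 = 0.2663328564
For no arbitrage the full-cycle product must be 1, so the missing rate is 1 / 0.2663328564 ≈ 3.754700.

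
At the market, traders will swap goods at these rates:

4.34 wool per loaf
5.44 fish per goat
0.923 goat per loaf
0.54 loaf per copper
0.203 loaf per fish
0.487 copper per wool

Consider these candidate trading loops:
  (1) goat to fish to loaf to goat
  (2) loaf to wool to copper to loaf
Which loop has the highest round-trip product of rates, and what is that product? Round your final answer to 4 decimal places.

1.1413

(1) 5.44 × 0.203 × 0.923 = 1.01929
(2) 4.34 × 0.487 × 0.54 = 1.14133
Highest is cycle (2) at 1.1413 (>1, arbitrage).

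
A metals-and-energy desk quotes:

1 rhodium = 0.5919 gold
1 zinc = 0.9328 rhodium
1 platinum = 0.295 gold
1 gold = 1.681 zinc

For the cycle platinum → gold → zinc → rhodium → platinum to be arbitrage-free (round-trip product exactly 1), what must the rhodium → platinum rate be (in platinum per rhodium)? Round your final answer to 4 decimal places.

Known legs of the cycle: 0.295 × 1.681 × 0.9328 = 0.462570856
For no arbitrage the full-cycle product must be 1, so the missing rate is 1 / 0.462570856 ≈ 2.161831.

2.1618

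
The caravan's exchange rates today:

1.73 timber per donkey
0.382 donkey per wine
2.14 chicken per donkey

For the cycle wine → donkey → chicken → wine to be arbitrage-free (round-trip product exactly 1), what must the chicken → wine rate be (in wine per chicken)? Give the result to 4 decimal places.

Known legs of the cycle: 0.382 × 2.14 = 0.81748
For no arbitrage the full-cycle product must be 1, so the missing rate is 1 / 0.81748 ≈ 1.223272.

1.2233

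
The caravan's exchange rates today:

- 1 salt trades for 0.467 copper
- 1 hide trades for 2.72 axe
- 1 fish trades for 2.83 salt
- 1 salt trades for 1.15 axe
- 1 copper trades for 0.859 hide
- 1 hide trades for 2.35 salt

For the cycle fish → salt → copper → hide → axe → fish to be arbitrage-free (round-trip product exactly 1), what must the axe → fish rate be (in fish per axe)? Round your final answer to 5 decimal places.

0.32384

Known legs of the cycle: 2.83 × 0.467 × 0.859 × 2.72 = 3.0879153328
For no arbitrage the full-cycle product must be 1, so the missing rate is 1 / 3.0879153328 ≈ 0.3238431.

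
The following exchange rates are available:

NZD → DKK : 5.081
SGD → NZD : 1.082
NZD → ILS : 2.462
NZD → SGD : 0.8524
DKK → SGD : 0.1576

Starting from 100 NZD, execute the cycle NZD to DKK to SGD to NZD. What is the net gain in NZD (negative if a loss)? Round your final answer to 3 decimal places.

-13.357

100 NZD × 5.081 = 508.1 DKK
508.1 DKK × 0.1576 = 80.07656 SGD
80.07656 SGD × 1.082 = 86.64283792 NZD
Net change: 86.64283792 − 100 = -13.35716208 NZD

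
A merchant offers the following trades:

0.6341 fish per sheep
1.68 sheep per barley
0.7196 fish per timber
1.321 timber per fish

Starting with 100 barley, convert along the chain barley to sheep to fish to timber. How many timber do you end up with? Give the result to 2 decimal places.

100 barley × 1.68 = 168 sheep
168 sheep × 0.6341 = 106.5288 fish
106.5288 fish × 1.321 = 140.7245448 timber

140.72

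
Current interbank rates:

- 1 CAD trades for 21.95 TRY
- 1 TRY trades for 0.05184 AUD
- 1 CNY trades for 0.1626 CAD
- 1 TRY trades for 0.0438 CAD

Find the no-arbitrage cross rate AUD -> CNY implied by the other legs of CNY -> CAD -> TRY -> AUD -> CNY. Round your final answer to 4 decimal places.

Known legs of the cycle: 0.1626 × 21.95 × 0.05184 = 0.1850205888
For no arbitrage the full-cycle product must be 1, so the missing rate is 1 / 0.1850205888 ≈ 5.404804.

5.4048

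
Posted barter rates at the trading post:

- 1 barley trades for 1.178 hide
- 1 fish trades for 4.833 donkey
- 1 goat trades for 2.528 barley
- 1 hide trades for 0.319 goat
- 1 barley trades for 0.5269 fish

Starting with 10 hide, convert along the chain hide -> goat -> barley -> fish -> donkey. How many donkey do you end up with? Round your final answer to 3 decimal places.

10 hide × 0.319 = 3.19 goat
3.19 goat × 2.528 = 8.06432 barley
8.06432 barley × 0.5269 = 4.249090208 fish
4.249090208 fish × 4.833 = 20.535852975264 donkey

20.536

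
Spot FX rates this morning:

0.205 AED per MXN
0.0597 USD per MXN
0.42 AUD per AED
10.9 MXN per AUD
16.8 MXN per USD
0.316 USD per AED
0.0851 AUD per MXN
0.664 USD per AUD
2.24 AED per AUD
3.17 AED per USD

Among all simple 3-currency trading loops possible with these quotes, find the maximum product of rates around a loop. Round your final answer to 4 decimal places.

1.0883

AED→USD→MXN→AED: 0.316 × 16.8 × 0.205 = 1.08830
AUD→USD→MXN→AUD: 0.664 × 16.8 × 0.0851 = 0.94931
AUD→MXN→AED→AUD: 10.9 × 0.205 × 0.42 = 0.93849
AUD→USD→AED→AUD: 0.664 × 3.17 × 0.42 = 0.88405
Maximum is AED→USD→MXN→AED at 1.0883; arbitrage exists.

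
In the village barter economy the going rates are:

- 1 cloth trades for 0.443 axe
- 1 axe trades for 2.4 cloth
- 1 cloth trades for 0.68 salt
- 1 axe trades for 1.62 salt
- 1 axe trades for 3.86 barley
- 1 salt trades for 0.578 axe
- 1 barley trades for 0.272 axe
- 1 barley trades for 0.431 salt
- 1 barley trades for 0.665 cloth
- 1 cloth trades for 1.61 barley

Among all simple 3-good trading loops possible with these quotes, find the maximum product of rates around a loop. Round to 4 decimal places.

1.1371

axe→barley→cloth→axe: 3.86 × 0.665 × 0.443 = 1.13714
axe→cloth→barley→axe: 2.4 × 1.61 × 0.272 = 1.05101
axe→barley→salt→axe: 3.86 × 0.431 × 0.578 = 0.96160
axe→cloth→salt→axe: 2.4 × 0.68 × 0.578 = 0.94330
Maximum is axe→barley→cloth→axe at 1.1371; arbitrage exists.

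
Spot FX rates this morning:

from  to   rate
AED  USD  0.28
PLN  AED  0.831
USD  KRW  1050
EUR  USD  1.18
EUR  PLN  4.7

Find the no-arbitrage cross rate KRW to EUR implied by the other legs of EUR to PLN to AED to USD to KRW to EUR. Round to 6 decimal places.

Known legs of the cycle: 4.7 × 0.831 × 0.28 × 1050 = 1148.2758
For no arbitrage the full-cycle product must be 1, so the missing rate is 1 / 1148.2758 ≈ 0.00087087.

0.000871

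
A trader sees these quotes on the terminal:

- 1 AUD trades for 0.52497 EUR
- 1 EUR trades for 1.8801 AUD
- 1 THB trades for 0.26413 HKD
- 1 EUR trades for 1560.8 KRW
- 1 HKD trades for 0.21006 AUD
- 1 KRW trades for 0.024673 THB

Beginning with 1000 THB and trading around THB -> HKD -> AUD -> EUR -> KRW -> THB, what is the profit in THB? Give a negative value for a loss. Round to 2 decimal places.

1000 THB × 0.26413 = 264.13 HKD
264.13 HKD × 0.21006 = 55.4831478 AUD
55.4831478 AUD × 0.52497 = 29.126988100566 EUR
29.126988100566 EUR × 1560.8 = 45461.4030273634128 KRW
45461.4030273634128 KRW × 0.024673 = 1121.6691968941374840144 THB
Net change: 1121.6691968941374840144 − 1000 = 121.6691968941374840144 THB

121.67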